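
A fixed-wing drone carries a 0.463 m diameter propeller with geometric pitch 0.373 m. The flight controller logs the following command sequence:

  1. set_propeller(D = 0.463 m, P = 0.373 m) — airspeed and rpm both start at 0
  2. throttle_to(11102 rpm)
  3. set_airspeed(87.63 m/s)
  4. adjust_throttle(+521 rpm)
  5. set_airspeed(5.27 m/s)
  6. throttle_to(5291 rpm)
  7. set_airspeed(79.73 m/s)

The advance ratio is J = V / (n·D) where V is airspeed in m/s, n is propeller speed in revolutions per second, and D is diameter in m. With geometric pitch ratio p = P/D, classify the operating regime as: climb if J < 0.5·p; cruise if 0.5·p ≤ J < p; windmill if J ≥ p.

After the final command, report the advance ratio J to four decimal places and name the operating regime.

set_propeller: D = 0.463 m, P = 0.373 m (p = P/D = 0.805616); state ← (V=0, rpm=0)
throttle_to(11102): rpm ← 11102
set_airspeed(87.63): V ← 87.63 m/s
adjust_throttle(+521): rpm ← 11102 +521 = 11623
set_airspeed(5.27): V ← 5.27 m/s
throttle_to(5291): rpm ← 5291
set_airspeed(79.73): V ← 79.73 m/s
final state: V = 79.73 m/s, rpm = 5291 → n = rpm/60 = 88.183333 rev/s
J = V / (n·D) = 79.73 / (88.183333 × 0.463) = 1.952784
regime bands: climb J<0.4028 | cruise [0.4028, 0.8056) | windmill J≥0.8056
J = 1.9528 → windmill

J = 1.9528, regime = windmill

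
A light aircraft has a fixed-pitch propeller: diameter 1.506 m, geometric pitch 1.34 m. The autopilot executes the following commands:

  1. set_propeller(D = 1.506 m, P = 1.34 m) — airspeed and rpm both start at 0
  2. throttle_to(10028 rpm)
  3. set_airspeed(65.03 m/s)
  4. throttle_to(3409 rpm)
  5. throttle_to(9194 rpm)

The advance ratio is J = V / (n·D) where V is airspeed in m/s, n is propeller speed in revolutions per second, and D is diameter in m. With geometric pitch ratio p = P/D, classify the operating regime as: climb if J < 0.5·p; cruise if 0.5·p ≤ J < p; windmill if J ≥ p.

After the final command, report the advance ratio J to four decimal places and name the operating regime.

J = 0.2818, regime = climb

set_propeller: D = 1.506 m, P = 1.34 m (p = P/D = 0.889774); state ← (V=0, rpm=0)
throttle_to(10028): rpm ← 10028
set_airspeed(65.03): V ← 65.03 m/s
throttle_to(3409): rpm ← 3409
throttle_to(9194): rpm ← 9194
final state: V = 65.03 m/s, rpm = 9194 → n = rpm/60 = 153.233333 rev/s
J = V / (n·D) = 65.03 / (153.233333 × 1.506) = 0.281796
regime bands: climb J<0.4449 | cruise [0.4449, 0.8898) | windmill J≥0.8898
J = 0.2818 → climb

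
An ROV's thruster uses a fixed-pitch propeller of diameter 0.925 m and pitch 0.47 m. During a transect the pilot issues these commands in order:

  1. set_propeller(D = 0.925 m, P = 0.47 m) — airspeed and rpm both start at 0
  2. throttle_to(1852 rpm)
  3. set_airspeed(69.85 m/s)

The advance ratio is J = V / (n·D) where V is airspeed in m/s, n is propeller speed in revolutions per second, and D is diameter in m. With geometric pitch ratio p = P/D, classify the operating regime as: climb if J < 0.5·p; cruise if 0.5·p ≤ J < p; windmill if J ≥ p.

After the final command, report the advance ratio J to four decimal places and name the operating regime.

J = 2.4464, regime = windmill

set_propeller: D = 0.925 m, P = 0.47 m (p = P/D = 0.508108); state ← (V=0, rpm=0)
throttle_to(1852): rpm ← 1852
set_airspeed(69.85): V ← 69.85 m/s
final state: V = 69.85 m/s, rpm = 1852 → n = rpm/60 = 30.866667 rev/s
J = V / (n·D) = 69.85 / (30.866667 × 0.925) = 2.446442
regime bands: climb J<0.2541 | cruise [0.2541, 0.5081) | windmill J≥0.5081
J = 2.4464 → windmill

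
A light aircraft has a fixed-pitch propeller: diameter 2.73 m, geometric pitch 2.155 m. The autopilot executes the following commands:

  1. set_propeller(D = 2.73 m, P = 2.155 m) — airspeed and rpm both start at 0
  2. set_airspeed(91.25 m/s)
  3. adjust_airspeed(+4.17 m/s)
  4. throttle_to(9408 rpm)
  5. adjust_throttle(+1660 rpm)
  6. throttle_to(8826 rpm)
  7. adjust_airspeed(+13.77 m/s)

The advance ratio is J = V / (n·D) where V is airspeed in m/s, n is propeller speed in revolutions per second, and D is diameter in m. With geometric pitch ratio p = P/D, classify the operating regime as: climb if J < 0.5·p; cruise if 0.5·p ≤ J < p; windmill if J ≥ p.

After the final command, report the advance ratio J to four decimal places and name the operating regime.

set_propeller: D = 2.73 m, P = 2.155 m (p = P/D = 0.789377); state ← (V=0, rpm=0)
set_airspeed(91.25): V ← 91.25 m/s
adjust_airspeed(+4.17): V ← 91.25 +4.17 = 95.42 m/s
throttle_to(9408): rpm ← 9408
adjust_throttle(+1660): rpm ← 9408 +1660 = 11068
throttle_to(8826): rpm ← 8826
adjust_airspeed(+13.77): V ← 95.42 +13.77 = 109.19 m/s
final state: V = 109.19 m/s, rpm = 8826 → n = rpm/60 = 147.100000 rev/s
J = V / (n·D) = 109.19 / (147.100000 × 2.73) = 0.271899
regime bands: climb J<0.3947 | cruise [0.3947, 0.7894) | windmill J≥0.7894
J = 0.2719 → climb

J = 0.2719, regime = climb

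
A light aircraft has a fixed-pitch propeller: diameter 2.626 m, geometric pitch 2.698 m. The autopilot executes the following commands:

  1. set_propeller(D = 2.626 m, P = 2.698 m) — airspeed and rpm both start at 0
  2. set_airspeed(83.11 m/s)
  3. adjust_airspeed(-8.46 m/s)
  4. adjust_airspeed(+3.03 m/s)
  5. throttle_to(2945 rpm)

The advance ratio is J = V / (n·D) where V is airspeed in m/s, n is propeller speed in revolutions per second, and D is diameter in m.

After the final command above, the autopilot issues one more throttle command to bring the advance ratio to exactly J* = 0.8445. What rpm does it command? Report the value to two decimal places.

rpm = 2101.68

set_propeller: D = 2.626 m, P = 2.698 m (p = P/D = 1.027418); state ← (V=0, rpm=0)
set_airspeed(83.11): V ← 83.11 m/s
adjust_airspeed(-8.46): V ← 83.11 -8.46 = 74.65 m/s
adjust_airspeed(+3.03): V ← 74.65 +3.03 = 77.68 m/s
throttle_to(2945): rpm ← 2945
final state: V = 77.68 m/s, rpm = 2945 → n = rpm/60 = 49.083333 rev/s
target J* = 0.8445; solve J* = V/(n·D) for n: n = V/(J*·D) = 77.68/(0.8445 × 2.626) = 35.027960 rev/s
rpm = 60·n = 2101.677581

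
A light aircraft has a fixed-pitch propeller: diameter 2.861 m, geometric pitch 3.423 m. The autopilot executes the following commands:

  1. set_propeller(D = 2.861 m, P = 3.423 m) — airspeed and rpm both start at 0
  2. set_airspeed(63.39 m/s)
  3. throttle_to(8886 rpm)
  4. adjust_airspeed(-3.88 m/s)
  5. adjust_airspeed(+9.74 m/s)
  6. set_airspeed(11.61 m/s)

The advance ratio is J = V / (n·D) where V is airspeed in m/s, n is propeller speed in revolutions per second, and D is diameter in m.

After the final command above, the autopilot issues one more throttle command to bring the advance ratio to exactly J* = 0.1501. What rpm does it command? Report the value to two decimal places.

set_propeller: D = 2.861 m, P = 3.423 m (p = P/D = 1.196435); state ← (V=0, rpm=0)
set_airspeed(63.39): V ← 63.39 m/s
throttle_to(8886): rpm ← 8886
adjust_airspeed(-3.88): V ← 63.39 -3.88 = 59.51 m/s
adjust_airspeed(+9.74): V ← 59.51 +9.74 = 69.25 m/s
set_airspeed(11.61): V ← 11.61 m/s
final state: V = 11.61 m/s, rpm = 8886 → n = rpm/60 = 148.100000 rev/s
target J* = 0.1501; solve J* = V/(n·D) for n: n = V/(J*·D) = 11.61/(0.1501 × 2.861) = 27.035454 rev/s
rpm = 60·n = 1622.127250

rpm = 1622.13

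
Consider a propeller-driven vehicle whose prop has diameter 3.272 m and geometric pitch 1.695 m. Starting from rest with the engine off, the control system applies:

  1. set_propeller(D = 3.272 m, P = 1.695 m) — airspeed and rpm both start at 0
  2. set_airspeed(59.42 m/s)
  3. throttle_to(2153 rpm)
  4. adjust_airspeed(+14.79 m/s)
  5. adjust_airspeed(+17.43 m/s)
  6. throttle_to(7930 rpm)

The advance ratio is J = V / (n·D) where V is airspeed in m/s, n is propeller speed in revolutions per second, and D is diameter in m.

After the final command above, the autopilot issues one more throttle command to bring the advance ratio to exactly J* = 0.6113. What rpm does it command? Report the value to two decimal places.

rpm = 2748.96

set_propeller: D = 3.272 m, P = 1.695 m (p = P/D = 0.518032); state ← (V=0, rpm=0)
set_airspeed(59.42): V ← 59.42 m/s
throttle_to(2153): rpm ← 2153
adjust_airspeed(+14.79): V ← 59.42 +14.79 = 74.21 m/s
adjust_airspeed(+17.43): V ← 74.21 +17.43 = 91.64 m/s
throttle_to(7930): rpm ← 7930
final state: V = 91.64 m/s, rpm = 7930 → n = rpm/60 = 132.166667 rev/s
target J* = 0.6113; solve J* = V/(n·D) for n: n = V/(J*·D) = 91.64/(0.6113 × 3.272) = 45.816023 rev/s
rpm = 60·n = 2748.961390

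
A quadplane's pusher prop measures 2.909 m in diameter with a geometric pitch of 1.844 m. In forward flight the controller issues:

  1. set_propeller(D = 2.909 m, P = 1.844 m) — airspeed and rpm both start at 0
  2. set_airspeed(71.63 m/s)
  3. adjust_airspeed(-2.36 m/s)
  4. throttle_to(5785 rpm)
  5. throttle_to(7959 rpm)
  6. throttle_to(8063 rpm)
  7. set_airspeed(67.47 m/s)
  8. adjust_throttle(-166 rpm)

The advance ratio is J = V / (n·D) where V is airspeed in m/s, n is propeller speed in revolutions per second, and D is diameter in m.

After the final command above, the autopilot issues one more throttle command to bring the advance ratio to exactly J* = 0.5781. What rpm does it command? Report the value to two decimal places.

set_propeller: D = 2.909 m, P = 1.844 m (p = P/D = 0.633895); state ← (V=0, rpm=0)
set_airspeed(71.63): V ← 71.63 m/s
adjust_airspeed(-2.36): V ← 71.63 -2.36 = 69.27 m/s
throttle_to(5785): rpm ← 5785
throttle_to(7959): rpm ← 7959
throttle_to(8063): rpm ← 8063
set_airspeed(67.47): V ← 67.47 m/s
adjust_throttle(-166): rpm ← 8063 -166 = 7897
final state: V = 67.47 m/s, rpm = 7897 → n = rpm/60 = 131.616667 rev/s
target J* = 0.5781; solve J* = V/(n·D) for n: n = V/(J*·D) = 67.47/(0.5781 × 2.909) = 40.120286 rev/s
rpm = 60·n = 2407.217156

rpm = 2407.22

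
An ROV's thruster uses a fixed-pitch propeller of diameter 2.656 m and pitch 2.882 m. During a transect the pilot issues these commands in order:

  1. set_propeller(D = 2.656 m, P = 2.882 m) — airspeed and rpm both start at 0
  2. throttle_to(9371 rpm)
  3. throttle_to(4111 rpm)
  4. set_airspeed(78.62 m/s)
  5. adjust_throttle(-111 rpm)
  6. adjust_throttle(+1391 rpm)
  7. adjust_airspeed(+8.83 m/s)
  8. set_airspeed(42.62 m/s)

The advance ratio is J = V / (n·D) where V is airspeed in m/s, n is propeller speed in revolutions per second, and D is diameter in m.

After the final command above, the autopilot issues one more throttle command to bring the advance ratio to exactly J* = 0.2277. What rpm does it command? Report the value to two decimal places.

set_propeller: D = 2.656 m, P = 2.882 m (p = P/D = 1.085090); state ← (V=0, rpm=0)
throttle_to(9371): rpm ← 9371
throttle_to(4111): rpm ← 4111
set_airspeed(78.62): V ← 78.62 m/s
adjust_throttle(-111): rpm ← 4111 -111 = 4000
adjust_throttle(+1391): rpm ← 4000 +1391 = 5391
adjust_airspeed(+8.83): V ← 78.62 +8.83 = 87.45 m/s
set_airspeed(42.62): V ← 42.62 m/s
final state: V = 42.62 m/s, rpm = 5391 → n = rpm/60 = 89.850000 rev/s
target J* = 0.2277; solve J* = V/(n·D) for n: n = V/(J*·D) = 42.62/(0.2277 × 2.656) = 70.472933 rev/s
rpm = 60·n = 4228.375954

rpm = 4228.38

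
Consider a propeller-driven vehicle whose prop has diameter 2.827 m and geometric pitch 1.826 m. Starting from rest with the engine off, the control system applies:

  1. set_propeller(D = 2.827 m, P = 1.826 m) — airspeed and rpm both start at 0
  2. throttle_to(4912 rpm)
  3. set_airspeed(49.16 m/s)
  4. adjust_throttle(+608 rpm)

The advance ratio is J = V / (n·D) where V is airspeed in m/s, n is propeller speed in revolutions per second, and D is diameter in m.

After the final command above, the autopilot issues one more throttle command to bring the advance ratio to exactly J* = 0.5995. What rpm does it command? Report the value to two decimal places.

rpm = 1740.40

set_propeller: D = 2.827 m, P = 1.826 m (p = P/D = 0.645914); state ← (V=0, rpm=0)
throttle_to(4912): rpm ← 4912
set_airspeed(49.16): V ← 49.16 m/s
adjust_throttle(+608): rpm ← 4912 +608 = 5520
final state: V = 49.16 m/s, rpm = 5520 → n = rpm/60 = 92.000000 rev/s
target J* = 0.5995; solve J* = V/(n·D) for n: n = V/(J*·D) = 49.16/(0.5995 × 2.827) = 29.006603 rev/s
rpm = 60·n = 1740.396209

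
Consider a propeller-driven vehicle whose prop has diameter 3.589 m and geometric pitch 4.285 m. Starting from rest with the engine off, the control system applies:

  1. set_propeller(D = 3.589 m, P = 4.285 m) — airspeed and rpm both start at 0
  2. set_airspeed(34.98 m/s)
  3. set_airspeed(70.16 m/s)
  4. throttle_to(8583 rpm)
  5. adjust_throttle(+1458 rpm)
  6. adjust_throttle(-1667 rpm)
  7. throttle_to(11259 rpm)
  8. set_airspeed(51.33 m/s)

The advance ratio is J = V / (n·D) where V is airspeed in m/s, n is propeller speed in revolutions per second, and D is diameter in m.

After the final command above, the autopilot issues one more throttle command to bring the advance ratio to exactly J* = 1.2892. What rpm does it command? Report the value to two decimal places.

set_propeller: D = 3.589 m, P = 4.285 m (p = P/D = 1.193926); state ← (V=0, rpm=0)
set_airspeed(34.98): V ← 34.98 m/s
set_airspeed(70.16): V ← 70.16 m/s
throttle_to(8583): rpm ← 8583
adjust_throttle(+1458): rpm ← 8583 +1458 = 10041
adjust_throttle(-1667): rpm ← 10041 -1667 = 8374
throttle_to(11259): rpm ← 11259
set_airspeed(51.33): V ← 51.33 m/s
final state: V = 51.33 m/s, rpm = 11259 → n = rpm/60 = 187.650000 rev/s
target J* = 1.2892; solve J* = V/(n·D) for n: n = V/(J*·D) = 51.33/(1.2892 × 3.589) = 11.093728 rev/s
rpm = 60·n = 665.623673

rpm = 665.62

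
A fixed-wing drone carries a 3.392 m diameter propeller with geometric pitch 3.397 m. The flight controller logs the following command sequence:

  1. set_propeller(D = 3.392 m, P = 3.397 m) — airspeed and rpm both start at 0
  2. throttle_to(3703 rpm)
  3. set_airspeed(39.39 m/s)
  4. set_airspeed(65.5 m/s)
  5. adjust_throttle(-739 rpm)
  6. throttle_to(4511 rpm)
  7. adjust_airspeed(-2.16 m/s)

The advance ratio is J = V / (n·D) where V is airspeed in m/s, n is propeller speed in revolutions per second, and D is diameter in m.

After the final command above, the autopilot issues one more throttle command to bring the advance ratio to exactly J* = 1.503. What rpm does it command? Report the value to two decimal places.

rpm = 745.44

set_propeller: D = 3.392 m, P = 3.397 m (p = P/D = 1.001474); state ← (V=0, rpm=0)
throttle_to(3703): rpm ← 3703
set_airspeed(39.39): V ← 39.39 m/s
set_airspeed(65.5): V ← 65.5 m/s
adjust_throttle(-739): rpm ← 3703 -739 = 2964
throttle_to(4511): rpm ← 4511
adjust_airspeed(-2.16): V ← 65.5 -2.16 = 63.34 m/s
final state: V = 63.34 m/s, rpm = 4511 → n = rpm/60 = 75.183333 rev/s
target J* = 1.503; solve J* = V/(n·D) for n: n = V/(J*·D) = 63.34/(1.503 × 3.392) = 12.424051 rev/s
rpm = 60·n = 745.443076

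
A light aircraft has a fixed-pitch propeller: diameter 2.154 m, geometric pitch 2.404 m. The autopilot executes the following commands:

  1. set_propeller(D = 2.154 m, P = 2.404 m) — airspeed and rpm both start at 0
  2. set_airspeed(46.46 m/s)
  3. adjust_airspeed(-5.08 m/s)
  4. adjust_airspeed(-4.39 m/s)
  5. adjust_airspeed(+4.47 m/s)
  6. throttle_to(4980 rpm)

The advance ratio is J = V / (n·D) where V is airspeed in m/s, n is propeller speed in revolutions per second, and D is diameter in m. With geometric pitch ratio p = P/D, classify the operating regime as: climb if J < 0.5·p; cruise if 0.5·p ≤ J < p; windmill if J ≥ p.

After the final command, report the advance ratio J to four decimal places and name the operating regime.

J = 0.2319, regime = climb

set_propeller: D = 2.154 m, P = 2.404 m (p = P/D = 1.116063); state ← (V=0, rpm=0)
set_airspeed(46.46): V ← 46.46 m/s
adjust_airspeed(-5.08): V ← 46.46 -5.08 = 41.38 m/s
adjust_airspeed(-4.39): V ← 41.38 -4.39 = 36.99 m/s
adjust_airspeed(+4.47): V ← 36.99 +4.47 = 41.46 m/s
throttle_to(4980): rpm ← 4980
final state: V = 41.46 m/s, rpm = 4980 → n = rpm/60 = 83.000000 rev/s
J = V / (n·D) = 41.46 / (83.000000 × 2.154) = 0.231903
regime bands: climb J<0.5580 | cruise [0.5580, 1.1161) | windmill J≥1.1161
J = 0.2319 → climb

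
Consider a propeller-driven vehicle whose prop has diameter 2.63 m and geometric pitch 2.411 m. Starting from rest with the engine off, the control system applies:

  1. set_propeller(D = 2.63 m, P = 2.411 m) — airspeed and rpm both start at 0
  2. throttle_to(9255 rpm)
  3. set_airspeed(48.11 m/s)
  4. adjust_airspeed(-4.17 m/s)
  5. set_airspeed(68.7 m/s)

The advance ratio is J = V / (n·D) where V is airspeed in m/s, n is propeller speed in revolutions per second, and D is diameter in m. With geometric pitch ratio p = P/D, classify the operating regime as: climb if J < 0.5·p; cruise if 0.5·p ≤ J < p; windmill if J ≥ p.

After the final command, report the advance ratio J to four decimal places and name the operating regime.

J = 0.1693, regime = climb

set_propeller: D = 2.63 m, P = 2.411 m (p = P/D = 0.916730); state ← (V=0, rpm=0)
throttle_to(9255): rpm ← 9255
set_airspeed(48.11): V ← 48.11 m/s
adjust_airspeed(-4.17): V ← 48.11 -4.17 = 43.94 m/s
set_airspeed(68.7): V ← 68.7 m/s
final state: V = 68.7 m/s, rpm = 9255 → n = rpm/60 = 154.250000 rev/s
J = V / (n·D) = 68.7 / (154.250000 × 2.63) = 0.169346
regime bands: climb J<0.4584 | cruise [0.4584, 0.9167) | windmill J≥0.9167
J = 0.1693 → climb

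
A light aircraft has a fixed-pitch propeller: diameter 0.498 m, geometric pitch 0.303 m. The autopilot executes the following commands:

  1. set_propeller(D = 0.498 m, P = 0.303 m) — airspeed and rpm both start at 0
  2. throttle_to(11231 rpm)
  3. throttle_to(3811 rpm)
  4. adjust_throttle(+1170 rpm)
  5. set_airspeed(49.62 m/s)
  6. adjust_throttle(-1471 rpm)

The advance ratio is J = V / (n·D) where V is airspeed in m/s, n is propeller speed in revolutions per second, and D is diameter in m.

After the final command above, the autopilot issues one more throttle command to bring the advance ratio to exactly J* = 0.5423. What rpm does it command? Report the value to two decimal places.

set_propeller: D = 0.498 m, P = 0.303 m (p = P/D = 0.608434); state ← (V=0, rpm=0)
throttle_to(11231): rpm ← 11231
throttle_to(3811): rpm ← 3811
adjust_throttle(+1170): rpm ← 3811 +1170 = 4981
set_airspeed(49.62): V ← 49.62 m/s
adjust_throttle(-1471): rpm ← 4981 -1471 = 3510
final state: V = 49.62 m/s, rpm = 3510 → n = rpm/60 = 58.500000 rev/s
target J* = 0.5423; solve J* = V/(n·D) for n: n = V/(J*·D) = 49.62/(0.5423 × 0.498) = 183.733273 rev/s
rpm = 60·n = 11023.996410

rpm = 11024.00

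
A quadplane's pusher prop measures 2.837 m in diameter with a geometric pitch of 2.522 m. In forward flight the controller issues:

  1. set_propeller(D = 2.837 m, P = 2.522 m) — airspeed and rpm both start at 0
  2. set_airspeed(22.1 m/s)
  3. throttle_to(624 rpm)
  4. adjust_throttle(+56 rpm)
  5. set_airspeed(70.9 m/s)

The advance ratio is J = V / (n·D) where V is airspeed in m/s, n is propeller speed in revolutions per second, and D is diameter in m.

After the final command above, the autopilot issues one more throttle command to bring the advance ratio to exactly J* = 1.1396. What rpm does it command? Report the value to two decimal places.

set_propeller: D = 2.837 m, P = 2.522 m (p = P/D = 0.888967); state ← (V=0, rpm=0)
set_airspeed(22.1): V ← 22.1 m/s
throttle_to(624): rpm ← 624
adjust_throttle(+56): rpm ← 624 +56 = 680
set_airspeed(70.9): V ← 70.9 m/s
final state: V = 70.9 m/s, rpm = 680 → n = rpm/60 = 11.333333 rev/s
target J* = 1.1396; solve J* = V/(n·D) for n: n = V/(J*·D) = 70.9/(1.1396 × 2.837) = 21.929789 rev/s
rpm = 60·n = 1315.787357

rpm = 1315.79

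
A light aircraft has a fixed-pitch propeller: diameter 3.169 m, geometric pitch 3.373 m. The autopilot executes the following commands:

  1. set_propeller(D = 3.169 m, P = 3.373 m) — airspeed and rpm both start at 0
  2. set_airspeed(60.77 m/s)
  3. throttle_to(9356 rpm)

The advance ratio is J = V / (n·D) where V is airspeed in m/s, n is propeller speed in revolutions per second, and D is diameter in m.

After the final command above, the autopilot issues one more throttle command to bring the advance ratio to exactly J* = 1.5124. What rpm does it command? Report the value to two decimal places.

rpm = 760.77

set_propeller: D = 3.169 m, P = 3.373 m (p = P/D = 1.064374); state ← (V=0, rpm=0)
set_airspeed(60.77): V ← 60.77 m/s
throttle_to(9356): rpm ← 9356
final state: V = 60.77 m/s, rpm = 9356 → n = rpm/60 = 155.933333 rev/s
target J* = 1.5124; solve J* = V/(n·D) for n: n = V/(J*·D) = 60.77/(1.5124 × 3.169) = 12.679447 rev/s
rpm = 60·n = 760.766848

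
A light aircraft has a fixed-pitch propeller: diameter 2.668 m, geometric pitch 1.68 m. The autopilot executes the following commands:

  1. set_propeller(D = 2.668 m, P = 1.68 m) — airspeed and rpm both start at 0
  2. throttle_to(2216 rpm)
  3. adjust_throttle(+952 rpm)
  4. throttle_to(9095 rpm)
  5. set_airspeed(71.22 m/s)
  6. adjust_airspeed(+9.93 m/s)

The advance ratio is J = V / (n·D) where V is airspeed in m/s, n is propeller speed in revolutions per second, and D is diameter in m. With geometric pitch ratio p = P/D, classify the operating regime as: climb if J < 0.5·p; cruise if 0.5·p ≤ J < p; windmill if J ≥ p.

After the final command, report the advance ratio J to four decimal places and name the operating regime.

set_propeller: D = 2.668 m, P = 1.68 m (p = P/D = 0.629685); state ← (V=0, rpm=0)
throttle_to(2216): rpm ← 2216
adjust_throttle(+952): rpm ← 2216 +952 = 3168
throttle_to(9095): rpm ← 9095
set_airspeed(71.22): V ← 71.22 m/s
adjust_airspeed(+9.93): V ← 71.22 +9.93 = 81.15 m/s
final state: V = 81.15 m/s, rpm = 9095 → n = rpm/60 = 151.583333 rev/s
J = V / (n·D) = 81.15 / (151.583333 × 2.668) = 0.200656
regime bands: climb J<0.3148 | cruise [0.3148, 0.6297) | windmill J≥0.6297
J = 0.2007 → climb

J = 0.2007, regime = climb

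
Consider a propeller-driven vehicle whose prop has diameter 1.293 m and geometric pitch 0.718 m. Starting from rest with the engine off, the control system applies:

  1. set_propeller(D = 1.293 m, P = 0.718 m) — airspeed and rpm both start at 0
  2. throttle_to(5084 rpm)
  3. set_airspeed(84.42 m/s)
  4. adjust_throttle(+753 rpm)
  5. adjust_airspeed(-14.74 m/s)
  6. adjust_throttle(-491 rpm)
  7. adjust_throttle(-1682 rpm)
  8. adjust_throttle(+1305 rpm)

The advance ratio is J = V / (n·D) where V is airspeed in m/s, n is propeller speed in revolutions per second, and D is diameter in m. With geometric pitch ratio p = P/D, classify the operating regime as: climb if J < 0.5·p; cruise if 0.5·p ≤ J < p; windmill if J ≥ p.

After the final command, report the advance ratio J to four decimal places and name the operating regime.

J = 0.6507, regime = windmill

set_propeller: D = 1.293 m, P = 0.718 m (p = P/D = 0.555298); state ← (V=0, rpm=0)
throttle_to(5084): rpm ← 5084
set_airspeed(84.42): V ← 84.42 m/s
adjust_throttle(+753): rpm ← 5084 +753 = 5837
adjust_airspeed(-14.74): V ← 84.42 -14.74 = 69.68 m/s
adjust_throttle(-491): rpm ← 5837 -491 = 5346
adjust_throttle(-1682): rpm ← 5346 -1682 = 3664
adjust_throttle(+1305): rpm ← 3664 +1305 = 4969
final state: V = 69.68 m/s, rpm = 4969 → n = rpm/60 = 82.816667 rev/s
J = V / (n·D) = 69.68 / (82.816667 × 1.293) = 0.650717
regime bands: climb J<0.2776 | cruise [0.2776, 0.5553) | windmill J≥0.5553
J = 0.6507 → windmill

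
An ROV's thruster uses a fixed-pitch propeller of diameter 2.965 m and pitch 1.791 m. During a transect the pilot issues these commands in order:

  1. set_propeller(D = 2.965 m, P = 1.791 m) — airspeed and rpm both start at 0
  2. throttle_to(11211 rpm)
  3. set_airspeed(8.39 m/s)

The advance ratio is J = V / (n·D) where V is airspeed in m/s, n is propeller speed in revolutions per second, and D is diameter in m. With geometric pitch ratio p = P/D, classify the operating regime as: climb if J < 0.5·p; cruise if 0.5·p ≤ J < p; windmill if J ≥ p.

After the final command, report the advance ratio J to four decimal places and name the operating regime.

J = 0.0151, regime = climb

set_propeller: D = 2.965 m, P = 1.791 m (p = P/D = 0.604047); state ← (V=0, rpm=0)
throttle_to(11211): rpm ← 11211
set_airspeed(8.39): V ← 8.39 m/s
final state: V = 8.39 m/s, rpm = 11211 → n = rpm/60 = 186.850000 rev/s
J = V / (n·D) = 8.39 / (186.850000 × 2.965) = 0.015144
regime bands: climb J<0.3020 | cruise [0.3020, 0.6040) | windmill J≥0.6040
J = 0.0151 → climb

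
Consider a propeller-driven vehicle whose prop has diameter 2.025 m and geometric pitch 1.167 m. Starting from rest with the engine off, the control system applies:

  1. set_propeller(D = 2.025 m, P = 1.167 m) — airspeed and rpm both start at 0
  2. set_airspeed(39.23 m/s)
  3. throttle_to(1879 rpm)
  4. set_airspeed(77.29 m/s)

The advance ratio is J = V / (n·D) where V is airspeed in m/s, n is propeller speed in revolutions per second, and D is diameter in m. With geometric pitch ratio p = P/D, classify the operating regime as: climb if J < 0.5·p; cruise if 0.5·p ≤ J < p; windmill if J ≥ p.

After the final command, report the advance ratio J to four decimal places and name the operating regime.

set_propeller: D = 2.025 m, P = 1.167 m (p = P/D = 0.576296); state ← (V=0, rpm=0)
set_airspeed(39.23): V ← 39.23 m/s
throttle_to(1879): rpm ← 1879
set_airspeed(77.29): V ← 77.29 m/s
final state: V = 77.29 m/s, rpm = 1879 → n = rpm/60 = 31.316667 rev/s
J = V / (n·D) = 77.29 / (31.316667 × 2.025) = 1.218773
regime bands: climb J<0.2881 | cruise [0.2881, 0.5763) | windmill J≥0.5763
J = 1.2188 → windmill

J = 1.2188, regime = windmill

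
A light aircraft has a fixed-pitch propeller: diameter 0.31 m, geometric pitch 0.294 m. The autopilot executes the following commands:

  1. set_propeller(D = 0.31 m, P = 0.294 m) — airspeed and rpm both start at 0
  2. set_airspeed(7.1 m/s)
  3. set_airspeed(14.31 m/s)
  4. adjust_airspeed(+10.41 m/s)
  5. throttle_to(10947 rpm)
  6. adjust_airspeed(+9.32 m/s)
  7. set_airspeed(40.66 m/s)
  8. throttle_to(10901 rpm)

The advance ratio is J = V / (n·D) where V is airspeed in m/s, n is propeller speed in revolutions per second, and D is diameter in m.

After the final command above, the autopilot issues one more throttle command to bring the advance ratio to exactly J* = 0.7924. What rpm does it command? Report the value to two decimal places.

set_propeller: D = 0.31 m, P = 0.294 m (p = P/D = 0.948387); state ← (V=0, rpm=0)
set_airspeed(7.1): V ← 7.1 m/s
set_airspeed(14.31): V ← 14.31 m/s
adjust_airspeed(+10.41): V ← 14.31 +10.41 = 24.72 m/s
throttle_to(10947): rpm ← 10947
adjust_airspeed(+9.32): V ← 24.72 +9.32 = 34.04 m/s
set_airspeed(40.66): V ← 40.66 m/s
throttle_to(10901): rpm ← 10901
final state: V = 40.66 m/s, rpm = 10901 → n = rpm/60 = 181.683333 rev/s
target J* = 0.7924; solve J* = V/(n·D) for n: n = V/(J*·D) = 40.66/(0.7924 × 0.31) = 165.524092 rev/s
rpm = 60·n = 9931.445507

rpm = 9931.45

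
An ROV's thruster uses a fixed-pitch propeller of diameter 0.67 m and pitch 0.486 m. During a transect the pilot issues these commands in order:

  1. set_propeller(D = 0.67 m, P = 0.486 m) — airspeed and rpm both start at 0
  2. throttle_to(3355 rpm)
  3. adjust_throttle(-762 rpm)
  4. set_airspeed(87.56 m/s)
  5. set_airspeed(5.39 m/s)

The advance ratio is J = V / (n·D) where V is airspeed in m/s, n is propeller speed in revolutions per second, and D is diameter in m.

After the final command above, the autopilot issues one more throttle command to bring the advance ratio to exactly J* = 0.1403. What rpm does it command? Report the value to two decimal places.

set_propeller: D = 0.67 m, P = 0.486 m (p = P/D = 0.725373); state ← (V=0, rpm=0)
throttle_to(3355): rpm ← 3355
adjust_throttle(-762): rpm ← 3355 -762 = 2593
set_airspeed(87.56): V ← 87.56 m/s
set_airspeed(5.39): V ← 5.39 m/s
final state: V = 5.39 m/s, rpm = 2593 → n = rpm/60 = 43.216667 rev/s
target J* = 0.1403; solve J* = V/(n·D) for n: n = V/(J*·D) = 5.39/(0.1403 × 0.67) = 57.339816 rev/s
rpm = 60·n = 3440.388932

rpm = 3440.39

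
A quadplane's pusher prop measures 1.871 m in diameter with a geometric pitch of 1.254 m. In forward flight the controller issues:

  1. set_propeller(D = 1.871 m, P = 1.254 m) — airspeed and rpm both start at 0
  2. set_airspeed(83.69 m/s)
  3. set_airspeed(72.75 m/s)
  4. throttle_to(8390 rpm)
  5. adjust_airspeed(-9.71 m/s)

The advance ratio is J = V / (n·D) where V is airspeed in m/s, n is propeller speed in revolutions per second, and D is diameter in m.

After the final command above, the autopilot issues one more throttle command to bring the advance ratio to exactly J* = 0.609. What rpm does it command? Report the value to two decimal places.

rpm = 3319.53

set_propeller: D = 1.871 m, P = 1.254 m (p = P/D = 0.670230); state ← (V=0, rpm=0)
set_airspeed(83.69): V ← 83.69 m/s
set_airspeed(72.75): V ← 72.75 m/s
throttle_to(8390): rpm ← 8390
adjust_airspeed(-9.71): V ← 72.75 -9.71 = 63.04 m/s
final state: V = 63.04 m/s, rpm = 8390 → n = rpm/60 = 139.833333 rev/s
target J* = 0.609; solve J* = V/(n·D) for n: n = V/(J*·D) = 63.04/(0.609 × 1.871) = 55.325472 rev/s
rpm = 60·n = 3319.528294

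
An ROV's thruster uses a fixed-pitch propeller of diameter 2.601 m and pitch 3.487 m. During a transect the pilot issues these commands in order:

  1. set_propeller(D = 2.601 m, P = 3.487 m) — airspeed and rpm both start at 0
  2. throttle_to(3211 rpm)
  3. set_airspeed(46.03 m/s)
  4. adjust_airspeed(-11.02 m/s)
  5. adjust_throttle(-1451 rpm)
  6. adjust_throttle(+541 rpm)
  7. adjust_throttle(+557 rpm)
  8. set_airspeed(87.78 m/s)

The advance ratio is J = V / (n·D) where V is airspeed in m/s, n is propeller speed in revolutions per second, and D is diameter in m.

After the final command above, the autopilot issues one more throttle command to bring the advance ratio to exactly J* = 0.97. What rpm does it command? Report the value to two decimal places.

set_propeller: D = 2.601 m, P = 3.487 m (p = P/D = 1.340638); state ← (V=0, rpm=0)
throttle_to(3211): rpm ← 3211
set_airspeed(46.03): V ← 46.03 m/s
adjust_airspeed(-11.02): V ← 46.03 -11.02 = 35.01 m/s
adjust_throttle(-1451): rpm ← 3211 -1451 = 1760
adjust_throttle(+541): rpm ← 1760 +541 = 2301
adjust_throttle(+557): rpm ← 2301 +557 = 2858
set_airspeed(87.78): V ← 87.78 m/s
final state: V = 87.78 m/s, rpm = 2858 → n = rpm/60 = 47.633333 rev/s
target J* = 0.97; solve J* = V/(n·D) for n: n = V/(J*·D) = 87.78/(0.97 × 2.601) = 34.792328 rev/s
rpm = 60·n = 2087.539685

rpm = 2087.54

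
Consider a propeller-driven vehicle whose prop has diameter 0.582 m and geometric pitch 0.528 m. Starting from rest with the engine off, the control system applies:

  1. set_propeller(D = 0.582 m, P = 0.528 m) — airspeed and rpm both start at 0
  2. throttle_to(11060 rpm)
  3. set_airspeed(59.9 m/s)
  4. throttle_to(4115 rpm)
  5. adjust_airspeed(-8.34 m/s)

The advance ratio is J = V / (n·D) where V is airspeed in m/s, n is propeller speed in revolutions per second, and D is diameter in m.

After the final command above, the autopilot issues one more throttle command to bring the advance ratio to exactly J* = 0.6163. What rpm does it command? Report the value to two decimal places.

rpm = 8624.80

set_propeller: D = 0.582 m, P = 0.528 m (p = P/D = 0.907216); state ← (V=0, rpm=0)
throttle_to(11060): rpm ← 11060
set_airspeed(59.9): V ← 59.9 m/s
throttle_to(4115): rpm ← 4115
adjust_airspeed(-8.34): V ← 59.9 -8.34 = 51.56 m/s
final state: V = 51.56 m/s, rpm = 4115 → n = rpm/60 = 68.583333 rev/s
target J* = 0.6163; solve J* = V/(n·D) for n: n = V/(J*·D) = 51.56/(0.6163 × 0.582) = 143.746658 rev/s
rpm = 60·n = 8624.799477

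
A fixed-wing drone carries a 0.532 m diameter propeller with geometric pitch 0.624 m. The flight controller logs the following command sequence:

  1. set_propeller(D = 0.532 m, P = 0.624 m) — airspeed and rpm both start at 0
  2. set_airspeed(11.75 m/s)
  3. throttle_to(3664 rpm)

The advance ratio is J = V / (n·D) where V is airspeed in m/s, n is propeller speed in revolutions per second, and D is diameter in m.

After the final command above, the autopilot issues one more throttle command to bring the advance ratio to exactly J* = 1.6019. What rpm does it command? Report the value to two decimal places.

rpm = 827.26

set_propeller: D = 0.532 m, P = 0.624 m (p = P/D = 1.172932); state ← (V=0, rpm=0)
set_airspeed(11.75): V ← 11.75 m/s
throttle_to(3664): rpm ← 3664
final state: V = 11.75 m/s, rpm = 3664 → n = rpm/60 = 61.066667 rev/s
target J* = 1.6019; solve J* = V/(n·D) for n: n = V/(J*·D) = 11.75/(1.6019 × 0.532) = 13.787668 rev/s
rpm = 60·n = 827.260110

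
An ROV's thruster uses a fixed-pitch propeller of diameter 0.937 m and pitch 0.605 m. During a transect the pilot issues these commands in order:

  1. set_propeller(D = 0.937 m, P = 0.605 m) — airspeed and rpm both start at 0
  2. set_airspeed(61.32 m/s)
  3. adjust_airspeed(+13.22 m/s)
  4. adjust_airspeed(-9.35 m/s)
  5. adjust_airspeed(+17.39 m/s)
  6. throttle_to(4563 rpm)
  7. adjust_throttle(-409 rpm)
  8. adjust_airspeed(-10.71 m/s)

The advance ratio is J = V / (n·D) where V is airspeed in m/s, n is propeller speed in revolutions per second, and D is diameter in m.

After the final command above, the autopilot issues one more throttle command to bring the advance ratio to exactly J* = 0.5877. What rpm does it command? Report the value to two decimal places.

rpm = 7830.75

set_propeller: D = 0.937 m, P = 0.605 m (p = P/D = 0.645678); state ← (V=0, rpm=0)
set_airspeed(61.32): V ← 61.32 m/s
adjust_airspeed(+13.22): V ← 61.32 +13.22 = 74.54 m/s
adjust_airspeed(-9.35): V ← 74.54 -9.35 = 65.19 m/s
adjust_airspeed(+17.39): V ← 65.19 +17.39 = 82.58 m/s
throttle_to(4563): rpm ← 4563
adjust_throttle(-409): rpm ← 4563 -409 = 4154
adjust_airspeed(-10.71): V ← 82.58 -10.71 = 71.87 m/s
final state: V = 71.87 m/s, rpm = 4154 → n = rpm/60 = 69.233333 rev/s
target J* = 0.5877; solve J* = V/(n·D) for n: n = V/(J*·D) = 71.87/(0.5877 × 0.937) = 130.512576 rev/s
rpm = 60·n = 7830.754589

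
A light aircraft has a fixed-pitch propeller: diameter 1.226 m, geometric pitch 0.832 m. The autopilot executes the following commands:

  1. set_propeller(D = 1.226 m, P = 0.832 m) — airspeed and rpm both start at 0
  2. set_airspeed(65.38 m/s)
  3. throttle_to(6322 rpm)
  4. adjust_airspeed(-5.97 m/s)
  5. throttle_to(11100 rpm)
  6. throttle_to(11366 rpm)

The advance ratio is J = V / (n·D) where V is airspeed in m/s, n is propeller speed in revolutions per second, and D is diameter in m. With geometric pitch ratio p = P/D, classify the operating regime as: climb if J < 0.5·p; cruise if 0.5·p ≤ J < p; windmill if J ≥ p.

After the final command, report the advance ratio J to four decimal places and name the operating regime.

set_propeller: D = 1.226 m, P = 0.832 m (p = P/D = 0.678630); state ← (V=0, rpm=0)
set_airspeed(65.38): V ← 65.38 m/s
throttle_to(6322): rpm ← 6322
adjust_airspeed(-5.97): V ← 65.38 -5.97 = 59.41 m/s
throttle_to(11100): rpm ← 11100
throttle_to(11366): rpm ← 11366
final state: V = 59.41 m/s, rpm = 11366 → n = rpm/60 = 189.433333 rev/s
J = V / (n·D) = 59.41 / (189.433333 × 1.226) = 0.255807
regime bands: climb J<0.3393 | cruise [0.3393, 0.6786) | windmill J≥0.6786
J = 0.2558 → climb

J = 0.2558, regime = climb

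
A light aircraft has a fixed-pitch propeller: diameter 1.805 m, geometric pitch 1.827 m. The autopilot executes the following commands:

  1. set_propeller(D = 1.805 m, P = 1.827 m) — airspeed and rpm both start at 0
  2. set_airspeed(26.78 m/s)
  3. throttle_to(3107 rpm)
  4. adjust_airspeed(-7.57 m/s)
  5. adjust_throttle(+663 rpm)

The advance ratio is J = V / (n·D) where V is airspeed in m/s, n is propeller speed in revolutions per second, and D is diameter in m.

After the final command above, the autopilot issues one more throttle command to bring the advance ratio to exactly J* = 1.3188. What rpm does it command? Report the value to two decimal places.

rpm = 484.20

set_propeller: D = 1.805 m, P = 1.827 m (p = P/D = 1.012188); state ← (V=0, rpm=0)
set_airspeed(26.78): V ← 26.78 m/s
throttle_to(3107): rpm ← 3107
adjust_airspeed(-7.57): V ← 26.78 -7.57 = 19.21 m/s
adjust_throttle(+663): rpm ← 3107 +663 = 3770
final state: V = 19.21 m/s, rpm = 3770 → n = rpm/60 = 62.833333 rev/s
target J* = 1.3188; solve J* = V/(n·D) for n: n = V/(J*·D) = 19.21/(1.3188 × 1.805) = 8.069957 rev/s
rpm = 60·n = 484.197419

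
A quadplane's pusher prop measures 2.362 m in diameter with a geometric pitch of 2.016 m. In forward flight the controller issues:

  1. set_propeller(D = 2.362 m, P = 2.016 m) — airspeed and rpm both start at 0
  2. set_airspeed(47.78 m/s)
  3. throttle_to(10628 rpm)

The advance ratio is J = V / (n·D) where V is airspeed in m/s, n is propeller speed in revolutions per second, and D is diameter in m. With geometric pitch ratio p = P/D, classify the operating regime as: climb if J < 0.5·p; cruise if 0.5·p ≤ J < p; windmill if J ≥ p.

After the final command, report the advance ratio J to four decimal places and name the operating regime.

set_propeller: D = 2.362 m, P = 2.016 m (p = P/D = 0.853514); state ← (V=0, rpm=0)
set_airspeed(47.78): V ← 47.78 m/s
throttle_to(10628): rpm ← 10628
final state: V = 47.78 m/s, rpm = 10628 → n = rpm/60 = 177.133333 rev/s
J = V / (n·D) = 47.78 / (177.133333 × 2.362) = 0.114200
regime bands: climb J<0.4268 | cruise [0.4268, 0.8535) | windmill J≥0.8535
J = 0.1142 → climb

J = 0.1142, regime = climb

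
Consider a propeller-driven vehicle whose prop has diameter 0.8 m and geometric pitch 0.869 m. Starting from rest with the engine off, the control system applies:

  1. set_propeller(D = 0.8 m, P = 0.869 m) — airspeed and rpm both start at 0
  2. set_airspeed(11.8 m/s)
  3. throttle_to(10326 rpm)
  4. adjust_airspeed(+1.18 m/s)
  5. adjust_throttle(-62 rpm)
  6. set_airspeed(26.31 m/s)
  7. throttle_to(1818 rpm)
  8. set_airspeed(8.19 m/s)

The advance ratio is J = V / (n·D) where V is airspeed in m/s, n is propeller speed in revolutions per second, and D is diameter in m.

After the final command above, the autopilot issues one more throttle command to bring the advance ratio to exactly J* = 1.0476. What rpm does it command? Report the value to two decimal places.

rpm = 586.34

set_propeller: D = 0.8 m, P = 0.869 m (p = P/D = 1.086250); state ← (V=0, rpm=0)
set_airspeed(11.8): V ← 11.8 m/s
throttle_to(10326): rpm ← 10326
adjust_airspeed(+1.18): V ← 11.8 +1.18 = 12.98 m/s
adjust_throttle(-62): rpm ← 10326 -62 = 10264
set_airspeed(26.31): V ← 26.31 m/s
throttle_to(1818): rpm ← 1818
set_airspeed(8.19): V ← 8.19 m/s
final state: V = 8.19 m/s, rpm = 1818 → n = rpm/60 = 30.300000 rev/s
target J* = 1.0476; solve J* = V/(n·D) for n: n = V/(J*·D) = 8.19/(1.0476 × 0.8) = 9.772337 rev/s
rpm = 60·n = 586.340206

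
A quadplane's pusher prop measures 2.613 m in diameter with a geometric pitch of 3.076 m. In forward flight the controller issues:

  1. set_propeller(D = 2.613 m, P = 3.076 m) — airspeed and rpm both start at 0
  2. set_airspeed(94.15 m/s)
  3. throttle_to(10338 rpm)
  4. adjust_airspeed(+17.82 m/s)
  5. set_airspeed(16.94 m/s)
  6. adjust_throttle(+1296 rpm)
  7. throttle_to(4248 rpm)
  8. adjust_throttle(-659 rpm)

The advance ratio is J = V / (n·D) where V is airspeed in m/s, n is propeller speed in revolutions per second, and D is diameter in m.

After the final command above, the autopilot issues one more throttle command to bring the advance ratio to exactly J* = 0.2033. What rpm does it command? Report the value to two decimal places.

rpm = 1913.32

set_propeller: D = 2.613 m, P = 3.076 m (p = P/D = 1.177191); state ← (V=0, rpm=0)
set_airspeed(94.15): V ← 94.15 m/s
throttle_to(10338): rpm ← 10338
adjust_airspeed(+17.82): V ← 94.15 +17.82 = 111.97 m/s
set_airspeed(16.94): V ← 16.94 m/s
adjust_throttle(+1296): rpm ← 10338 +1296 = 11634
throttle_to(4248): rpm ← 4248
adjust_throttle(-659): rpm ← 4248 -659 = 3589
final state: V = 16.94 m/s, rpm = 3589 → n = rpm/60 = 59.816667 rev/s
target J* = 0.2033; solve J* = V/(n·D) for n: n = V/(J*·D) = 16.94/(0.2033 × 2.613) = 31.888686 rev/s
rpm = 60·n = 1913.321131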